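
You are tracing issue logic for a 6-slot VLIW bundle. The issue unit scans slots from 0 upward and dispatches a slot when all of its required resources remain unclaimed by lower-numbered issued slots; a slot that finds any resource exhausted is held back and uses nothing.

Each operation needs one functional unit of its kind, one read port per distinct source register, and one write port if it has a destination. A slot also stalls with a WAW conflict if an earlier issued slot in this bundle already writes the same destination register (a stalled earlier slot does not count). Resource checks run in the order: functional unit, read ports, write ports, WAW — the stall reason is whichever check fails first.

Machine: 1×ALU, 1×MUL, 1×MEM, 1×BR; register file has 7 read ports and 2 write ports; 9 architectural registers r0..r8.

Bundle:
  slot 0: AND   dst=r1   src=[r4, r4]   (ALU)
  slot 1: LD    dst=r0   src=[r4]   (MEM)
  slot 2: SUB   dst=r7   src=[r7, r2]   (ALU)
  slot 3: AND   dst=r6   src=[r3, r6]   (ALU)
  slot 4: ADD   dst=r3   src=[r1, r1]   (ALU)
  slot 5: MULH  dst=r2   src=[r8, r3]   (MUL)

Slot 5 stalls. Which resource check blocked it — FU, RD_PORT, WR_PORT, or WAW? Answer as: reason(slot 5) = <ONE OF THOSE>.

reason(slot 5) = WR_PORT

  0. ALU→r1 ⇒ go  {0A/1Mu/1Ld/1B | 6r 1w}
  1. MEM→r0 ⇒ go  {0A/1Mu/0Ld/1B | 5r 0w}
  2. ALU→r7 ⇒ no(FU)  {0A/1Mu/0Ld/1B | 5r 0w}
  3. ALU→r6 ⇒ no(FU)  {0A/1Mu/0Ld/1B | 5r 0w}
  4. ALU→r3 ⇒ no(FU)  {0A/1Mu/0Ld/1B | 5r 0w}
  5. MUL→r2 ⇒ no(WR_PORT)  {0A/1Mu/0Ld/1B | 5r 0w}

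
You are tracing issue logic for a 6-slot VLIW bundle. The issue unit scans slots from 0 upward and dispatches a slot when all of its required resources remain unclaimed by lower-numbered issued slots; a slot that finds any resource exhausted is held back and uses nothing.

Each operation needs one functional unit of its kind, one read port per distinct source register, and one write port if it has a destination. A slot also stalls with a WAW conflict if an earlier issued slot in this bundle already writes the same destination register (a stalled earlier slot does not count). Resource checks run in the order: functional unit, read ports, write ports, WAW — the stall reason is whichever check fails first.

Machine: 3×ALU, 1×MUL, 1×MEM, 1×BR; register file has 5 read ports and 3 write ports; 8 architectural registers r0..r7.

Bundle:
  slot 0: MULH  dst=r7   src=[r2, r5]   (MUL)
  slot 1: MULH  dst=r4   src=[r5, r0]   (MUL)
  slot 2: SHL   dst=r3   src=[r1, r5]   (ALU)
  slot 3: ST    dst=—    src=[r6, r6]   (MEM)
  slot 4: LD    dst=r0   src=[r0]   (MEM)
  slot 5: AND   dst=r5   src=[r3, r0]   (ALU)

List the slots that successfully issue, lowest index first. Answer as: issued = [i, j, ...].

(0) want 1×MUL +2rd +1wr — yes → AL3|MU0|ME1|BR1|rd3|wr2
(1) want 1×MUL +2rd +1wr — FU → AL3|MU0|ME1|BR1|rd3|wr2
(2) want 1×ALU +2rd +1wr — yes → AL2|MU0|ME1|BR1|rd1|wr1
(3) want 1×MEM +1rd +0wr — yes → AL2|MU0|ME0|BR1|rd0|wr1
(4) want 1×MEM +1rd +1wr — FU → AL2|MU0|ME0|BR1|rd0|wr1
(5) want 1×ALU +2rd +1wr — RD_PORT → AL2|MU0|ME0|BR1|rd0|wr1

issued = [0, 2, 3]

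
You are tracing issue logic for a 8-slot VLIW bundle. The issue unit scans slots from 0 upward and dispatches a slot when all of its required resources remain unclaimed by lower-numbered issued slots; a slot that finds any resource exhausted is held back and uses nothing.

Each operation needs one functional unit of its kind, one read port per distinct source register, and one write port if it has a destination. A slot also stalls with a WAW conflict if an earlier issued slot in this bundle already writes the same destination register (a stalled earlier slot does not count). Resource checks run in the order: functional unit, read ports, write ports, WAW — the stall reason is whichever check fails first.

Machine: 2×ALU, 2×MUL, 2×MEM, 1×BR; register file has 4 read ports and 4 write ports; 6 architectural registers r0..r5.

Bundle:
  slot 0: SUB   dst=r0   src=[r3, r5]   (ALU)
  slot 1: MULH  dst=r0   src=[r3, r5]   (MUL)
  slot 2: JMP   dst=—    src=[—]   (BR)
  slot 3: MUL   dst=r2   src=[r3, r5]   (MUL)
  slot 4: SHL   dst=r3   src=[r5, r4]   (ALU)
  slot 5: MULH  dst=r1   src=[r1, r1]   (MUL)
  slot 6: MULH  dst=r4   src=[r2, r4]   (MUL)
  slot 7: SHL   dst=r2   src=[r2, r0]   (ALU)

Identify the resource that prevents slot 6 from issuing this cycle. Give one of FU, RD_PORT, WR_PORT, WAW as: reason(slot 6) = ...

slot 0 (ALU): ISSUE — free A1,Mu2,Ld2,B1 rp2 wp3
slot 1 (MUL): stall WAW — free A1,Mu2,Ld2,B1 rp2 wp3
slot 2 (BR): ISSUE — free A1,Mu2,Ld2,B0 rp2 wp3
slot 3 (MUL): ISSUE — free A1,Mu1,Ld2,B0 rp0 wp2
slot 4 (ALU): stall RD_PORT — free A1,Mu1,Ld2,B0 rp0 wp2
slot 5 (MUL): stall RD_PORT — free A1,Mu1,Ld2,B0 rp0 wp2
slot 6 (MUL): stall RD_PORT — free A1,Mu1,Ld2,B0 rp0 wp2
slot 7 (ALU): stall RD_PORT — free A1,Mu1,Ld2,B0 rp0 wp2

reason(slot 6) = RD_PORT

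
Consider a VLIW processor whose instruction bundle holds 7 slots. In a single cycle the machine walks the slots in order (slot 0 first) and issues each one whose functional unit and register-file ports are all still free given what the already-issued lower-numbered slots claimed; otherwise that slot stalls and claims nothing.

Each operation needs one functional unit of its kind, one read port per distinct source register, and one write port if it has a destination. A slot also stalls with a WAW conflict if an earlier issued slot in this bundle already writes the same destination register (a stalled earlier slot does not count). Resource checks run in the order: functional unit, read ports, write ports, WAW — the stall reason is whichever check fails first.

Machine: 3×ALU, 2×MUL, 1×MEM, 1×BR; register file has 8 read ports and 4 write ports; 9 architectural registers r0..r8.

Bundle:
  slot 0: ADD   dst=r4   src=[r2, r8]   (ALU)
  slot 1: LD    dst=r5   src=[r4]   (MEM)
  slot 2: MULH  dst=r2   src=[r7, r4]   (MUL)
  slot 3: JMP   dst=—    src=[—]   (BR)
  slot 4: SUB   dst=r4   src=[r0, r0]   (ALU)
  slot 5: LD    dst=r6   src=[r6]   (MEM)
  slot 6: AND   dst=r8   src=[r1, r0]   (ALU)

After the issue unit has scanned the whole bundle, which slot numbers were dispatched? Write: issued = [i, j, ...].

(0) want 1×ALU +2rd +1wr — yes → AL2|MU2|ME1|BR1|rd6|wr3
(1) want 1×MEM +1rd +1wr — yes → AL2|MU2|ME0|BR1|rd5|wr2
(2) want 1×MUL +2rd +1wr — yes → AL2|MU1|ME0|BR1|rd3|wr1
(3) want 1×BR +0rd +0wr — yes → AL2|MU1|ME0|BR0|rd3|wr1
(4) want 1×ALU +1rd +1wr — WAW → AL2|MU1|ME0|BR0|rd3|wr1
(5) want 1×MEM +1rd +1wr — FU → AL2|MU1|ME0|BR0|rd3|wr1
(6) want 1×ALU +2rd +1wr — yes → AL1|MU1|ME0|BR0|rd1|wr0

issued = [0, 1, 2, 3, 6]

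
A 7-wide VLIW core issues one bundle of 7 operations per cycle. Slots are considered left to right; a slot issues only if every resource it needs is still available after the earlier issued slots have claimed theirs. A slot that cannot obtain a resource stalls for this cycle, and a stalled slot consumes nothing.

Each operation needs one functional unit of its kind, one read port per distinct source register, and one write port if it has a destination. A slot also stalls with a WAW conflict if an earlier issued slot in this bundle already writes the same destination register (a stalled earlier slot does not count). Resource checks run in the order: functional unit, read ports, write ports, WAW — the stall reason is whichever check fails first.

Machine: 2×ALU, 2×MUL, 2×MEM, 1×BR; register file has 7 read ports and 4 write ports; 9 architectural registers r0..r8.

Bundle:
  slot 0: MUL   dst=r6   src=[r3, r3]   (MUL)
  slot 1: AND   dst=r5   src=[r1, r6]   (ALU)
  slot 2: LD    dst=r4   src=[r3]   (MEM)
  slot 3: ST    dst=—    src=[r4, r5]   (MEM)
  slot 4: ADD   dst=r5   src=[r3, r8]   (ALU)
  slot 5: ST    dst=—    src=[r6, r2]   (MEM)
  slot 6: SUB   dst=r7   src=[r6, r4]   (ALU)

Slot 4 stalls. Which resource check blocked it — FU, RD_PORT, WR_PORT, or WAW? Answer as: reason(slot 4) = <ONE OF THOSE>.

reason(slot 4) = RD_PORT

[0] MUL needs rd=1 wr=1: ok; after: ALU=2 MUL=1 MEM=2 BR=1, R=6, W=3
[1] ALU needs rd=2 wr=1: ok; after: ALU=1 MUL=1 MEM=2 BR=1, R=4, W=2
[2] MEM needs rd=1 wr=1: ok; after: ALU=1 MUL=1 MEM=1 BR=1, R=3, W=1
[3] MEM needs rd=2 wr=0: ok; after: ALU=1 MUL=1 MEM=0 BR=1, R=1, W=1
[4] ALU needs rd=2 wr=1: RD_PORT; after: ALU=1 MUL=1 MEM=0 BR=1, R=1, W=1
[5] MEM needs rd=2 wr=0: FU; after: ALU=1 MUL=1 MEM=0 BR=1, R=1, W=1
[6] ALU needs rd=2 wr=1: RD_PORT; after: ALU=1 MUL=1 MEM=0 BR=1, R=1, W=1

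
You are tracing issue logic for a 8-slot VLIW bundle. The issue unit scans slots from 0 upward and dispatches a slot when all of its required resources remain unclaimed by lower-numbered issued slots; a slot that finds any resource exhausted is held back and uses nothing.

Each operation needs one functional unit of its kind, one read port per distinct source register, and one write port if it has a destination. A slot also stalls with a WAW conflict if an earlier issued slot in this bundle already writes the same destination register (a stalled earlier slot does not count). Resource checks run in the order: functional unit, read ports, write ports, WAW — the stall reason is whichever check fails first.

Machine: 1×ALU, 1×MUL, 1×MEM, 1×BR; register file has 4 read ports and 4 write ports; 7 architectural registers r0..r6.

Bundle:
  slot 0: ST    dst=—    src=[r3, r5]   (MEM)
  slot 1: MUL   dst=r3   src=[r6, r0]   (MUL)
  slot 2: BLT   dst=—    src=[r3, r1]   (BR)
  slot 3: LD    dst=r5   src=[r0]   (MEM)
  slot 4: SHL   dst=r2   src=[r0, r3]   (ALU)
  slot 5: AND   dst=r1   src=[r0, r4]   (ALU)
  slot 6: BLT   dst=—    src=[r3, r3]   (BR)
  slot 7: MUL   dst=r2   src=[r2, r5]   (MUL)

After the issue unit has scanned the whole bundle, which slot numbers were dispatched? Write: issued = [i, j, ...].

slot 0 (MEM): ISSUE — free A1,Mu1,Ld0,B1 rp2 wp4
slot 1 (MUL): ISSUE — free A1,Mu0,Ld0,B1 rp0 wp3
slot 2 (BR): stall RD_PORT — free A1,Mu0,Ld0,B1 rp0 wp3
slot 3 (MEM): stall FU — free A1,Mu0,Ld0,B1 rp0 wp3
slot 4 (ALU): stall RD_PORT — free A1,Mu0,Ld0,B1 rp0 wp3
slot 5 (ALU): stall RD_PORT — free A1,Mu0,Ld0,B1 rp0 wp3
slot 6 (BR): stall RD_PORT — free A1,Mu0,Ld0,B1 rp0 wp3
slot 7 (MUL): stall FU — free A1,Mu0,Ld0,B1 rp0 wp3

issued = [0, 1]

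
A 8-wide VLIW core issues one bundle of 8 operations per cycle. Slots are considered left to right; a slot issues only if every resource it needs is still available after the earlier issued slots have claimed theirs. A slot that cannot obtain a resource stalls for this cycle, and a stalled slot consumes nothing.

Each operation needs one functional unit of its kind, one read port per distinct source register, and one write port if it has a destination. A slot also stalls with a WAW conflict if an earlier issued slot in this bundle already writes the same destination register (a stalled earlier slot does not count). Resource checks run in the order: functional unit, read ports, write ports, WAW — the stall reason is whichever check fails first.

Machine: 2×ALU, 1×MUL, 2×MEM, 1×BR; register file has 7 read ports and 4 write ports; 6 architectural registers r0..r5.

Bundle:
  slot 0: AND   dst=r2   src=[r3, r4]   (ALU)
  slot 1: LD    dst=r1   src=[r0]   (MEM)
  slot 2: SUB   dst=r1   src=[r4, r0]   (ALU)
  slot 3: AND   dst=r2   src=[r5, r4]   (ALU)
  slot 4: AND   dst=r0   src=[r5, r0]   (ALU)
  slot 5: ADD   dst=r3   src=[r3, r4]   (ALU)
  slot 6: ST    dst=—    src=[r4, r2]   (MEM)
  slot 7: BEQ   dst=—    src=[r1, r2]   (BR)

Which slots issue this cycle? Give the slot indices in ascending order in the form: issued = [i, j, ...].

issued = [0, 1, 4, 6]

  0. ALU→r2 ⇒ go  {1A/1Mu/2Ld/1B | 5r 3w}
  1. MEM→r1 ⇒ go  {1A/1Mu/1Ld/1B | 4r 2w}
  2. ALU→r1 ⇒ no(WAW)  {1A/1Mu/1Ld/1B | 4r 2w}
  3. ALU→r2 ⇒ no(WAW)  {1A/1Mu/1Ld/1B | 4r 2w}
  4. ALU→r0 ⇒ go  {0A/1Mu/1Ld/1B | 2r 1w}
  5. ALU→r3 ⇒ no(FU)  {0A/1Mu/1Ld/1B | 2r 1w}
  6. MEM ⇒ go  {0A/1Mu/0Ld/1B | 0r 1w}
  7. BR ⇒ no(RD_PORT)  {0A/1Mu/0Ld/1B | 0r 1w}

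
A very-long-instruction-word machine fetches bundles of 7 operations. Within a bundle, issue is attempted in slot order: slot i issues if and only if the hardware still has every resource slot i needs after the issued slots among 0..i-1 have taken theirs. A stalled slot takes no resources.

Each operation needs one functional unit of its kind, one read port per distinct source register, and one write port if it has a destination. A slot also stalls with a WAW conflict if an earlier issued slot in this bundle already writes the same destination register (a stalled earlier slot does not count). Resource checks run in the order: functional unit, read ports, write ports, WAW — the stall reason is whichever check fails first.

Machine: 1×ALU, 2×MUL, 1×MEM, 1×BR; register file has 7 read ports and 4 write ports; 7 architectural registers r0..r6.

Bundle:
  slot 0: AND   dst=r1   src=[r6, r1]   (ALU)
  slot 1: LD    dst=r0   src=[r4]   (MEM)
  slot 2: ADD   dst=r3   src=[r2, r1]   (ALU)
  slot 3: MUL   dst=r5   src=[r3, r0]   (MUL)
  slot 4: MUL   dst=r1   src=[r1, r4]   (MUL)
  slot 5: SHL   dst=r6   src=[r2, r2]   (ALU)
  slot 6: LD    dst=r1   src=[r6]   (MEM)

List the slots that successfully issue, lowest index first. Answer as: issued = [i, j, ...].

issued = [0, 1, 3]

#0 ALU src=r6,r1 dispatched  <A:0 Mu:2 Ld:1 B:1 rd:5 wr:3>
#1 MEM src=r4 dispatched  <A:0 Mu:2 Ld:0 B:1 rd:4 wr:2>
#2 ALU src=r2,r1 held:FU  <A:0 Mu:2 Ld:0 B:1 rd:4 wr:2>
#3 MUL src=r3,r0 dispatched  <A:0 Mu:1 Ld:0 B:1 rd:2 wr:1>
#4 MUL src=r1,r4 held:WAW  <A:0 Mu:1 Ld:0 B:1 rd:2 wr:1>
#5 ALU src=r2,r2 held:FU  <A:0 Mu:1 Ld:0 B:1 rd:2 wr:1>
#6 MEM src=r6 held:FU  <A:0 Mu:1 Ld:0 B:1 rd:2 wr:1>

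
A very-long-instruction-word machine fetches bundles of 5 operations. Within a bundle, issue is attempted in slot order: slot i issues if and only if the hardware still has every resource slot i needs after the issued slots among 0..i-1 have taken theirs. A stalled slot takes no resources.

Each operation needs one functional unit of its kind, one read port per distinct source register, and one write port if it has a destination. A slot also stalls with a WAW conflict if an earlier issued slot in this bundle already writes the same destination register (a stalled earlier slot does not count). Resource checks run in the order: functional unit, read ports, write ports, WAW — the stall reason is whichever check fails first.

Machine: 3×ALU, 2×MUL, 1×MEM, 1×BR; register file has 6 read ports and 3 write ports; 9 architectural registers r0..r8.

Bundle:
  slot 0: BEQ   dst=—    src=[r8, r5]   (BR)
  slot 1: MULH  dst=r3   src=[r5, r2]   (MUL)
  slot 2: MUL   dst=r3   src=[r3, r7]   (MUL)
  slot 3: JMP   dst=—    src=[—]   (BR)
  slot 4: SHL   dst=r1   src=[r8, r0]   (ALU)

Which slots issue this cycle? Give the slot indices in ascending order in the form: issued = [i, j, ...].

issued = [0, 1, 4]

#0 BR src=r8,r5 dispatched  <A:3 Mu:2 Ld:1 B:0 rd:4 wr:3>
#1 MUL src=r5,r2 dispatched  <A:3 Mu:1 Ld:1 B:0 rd:2 wr:2>
#2 MUL src=r3,r7 held:WAW  <A:3 Mu:1 Ld:1 B:0 rd:2 wr:2>
#3 BR src=- held:FU  <A:3 Mu:1 Ld:1 B:0 rd:2 wr:2>
#4 ALU src=r8,r0 dispatched  <A:2 Mu:1 Ld:1 B:0 rd:0 wr:1>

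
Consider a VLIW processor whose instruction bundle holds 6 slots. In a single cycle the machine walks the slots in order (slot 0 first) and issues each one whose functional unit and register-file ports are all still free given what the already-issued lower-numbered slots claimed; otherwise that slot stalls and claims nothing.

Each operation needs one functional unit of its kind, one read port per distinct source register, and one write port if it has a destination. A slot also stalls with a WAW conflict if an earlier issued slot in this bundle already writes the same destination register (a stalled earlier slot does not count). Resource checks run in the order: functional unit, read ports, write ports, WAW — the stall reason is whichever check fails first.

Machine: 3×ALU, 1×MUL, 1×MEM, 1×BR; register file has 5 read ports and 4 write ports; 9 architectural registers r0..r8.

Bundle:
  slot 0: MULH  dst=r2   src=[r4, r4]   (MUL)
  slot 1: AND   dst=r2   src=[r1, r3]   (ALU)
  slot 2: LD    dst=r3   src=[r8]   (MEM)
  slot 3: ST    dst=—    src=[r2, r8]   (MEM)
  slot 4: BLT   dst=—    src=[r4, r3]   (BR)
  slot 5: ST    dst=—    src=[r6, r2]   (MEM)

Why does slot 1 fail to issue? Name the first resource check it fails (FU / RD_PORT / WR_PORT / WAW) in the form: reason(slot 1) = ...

slot 0 (MUL): ISSUE — free A3,Mu0,Ld1,B1 rp4 wp3
slot 1 (ALU): stall WAW — free A3,Mu0,Ld1,B1 rp4 wp3
slot 2 (MEM): ISSUE — free A3,Mu0,Ld0,B1 rp3 wp2
slot 3 (MEM): stall FU — free A3,Mu0,Ld0,B1 rp3 wp2
slot 4 (BR): ISSUE — free A3,Mu0,Ld0,B0 rp1 wp2
slot 5 (MEM): stall FU — free A3,Mu0,Ld0,B0 rp1 wp2

reason(slot 1) = WAW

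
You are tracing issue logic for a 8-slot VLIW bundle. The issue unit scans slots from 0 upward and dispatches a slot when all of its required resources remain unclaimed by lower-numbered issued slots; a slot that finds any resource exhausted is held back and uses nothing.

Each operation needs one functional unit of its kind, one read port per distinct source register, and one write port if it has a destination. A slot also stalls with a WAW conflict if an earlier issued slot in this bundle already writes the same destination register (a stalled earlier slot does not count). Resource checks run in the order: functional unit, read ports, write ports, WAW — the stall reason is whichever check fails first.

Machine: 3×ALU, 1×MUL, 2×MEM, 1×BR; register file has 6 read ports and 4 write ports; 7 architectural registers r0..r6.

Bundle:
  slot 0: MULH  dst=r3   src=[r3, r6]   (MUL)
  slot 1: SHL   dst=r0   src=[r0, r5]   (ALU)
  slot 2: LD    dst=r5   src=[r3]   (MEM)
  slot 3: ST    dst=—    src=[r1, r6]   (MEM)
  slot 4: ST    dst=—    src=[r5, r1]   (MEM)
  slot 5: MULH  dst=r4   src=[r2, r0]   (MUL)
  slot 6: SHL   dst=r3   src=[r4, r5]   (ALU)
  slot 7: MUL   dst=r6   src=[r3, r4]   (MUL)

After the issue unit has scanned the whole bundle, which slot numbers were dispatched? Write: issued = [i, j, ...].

issued = [0, 1, 2]

slot 0 (MUL): ISSUE — free A3,Mu0,Ld2,B1 rp4 wp3
slot 1 (ALU): ISSUE — free A2,Mu0,Ld2,B1 rp2 wp2
slot 2 (MEM): ISSUE — free A2,Mu0,Ld1,B1 rp1 wp1
slot 3 (MEM): stall RD_PORT — free A2,Mu0,Ld1,B1 rp1 wp1
slot 4 (MEM): stall RD_PORT — free A2,Mu0,Ld1,B1 rp1 wp1
slot 5 (MUL): stall FU — free A2,Mu0,Ld1,B1 rp1 wp1
slot 6 (ALU): stall RD_PORT — free A2,Mu0,Ld1,B1 rp1 wp1
slot 7 (MUL): stall FU — free A2,Mu0,Ld1,B1 rp1 wp1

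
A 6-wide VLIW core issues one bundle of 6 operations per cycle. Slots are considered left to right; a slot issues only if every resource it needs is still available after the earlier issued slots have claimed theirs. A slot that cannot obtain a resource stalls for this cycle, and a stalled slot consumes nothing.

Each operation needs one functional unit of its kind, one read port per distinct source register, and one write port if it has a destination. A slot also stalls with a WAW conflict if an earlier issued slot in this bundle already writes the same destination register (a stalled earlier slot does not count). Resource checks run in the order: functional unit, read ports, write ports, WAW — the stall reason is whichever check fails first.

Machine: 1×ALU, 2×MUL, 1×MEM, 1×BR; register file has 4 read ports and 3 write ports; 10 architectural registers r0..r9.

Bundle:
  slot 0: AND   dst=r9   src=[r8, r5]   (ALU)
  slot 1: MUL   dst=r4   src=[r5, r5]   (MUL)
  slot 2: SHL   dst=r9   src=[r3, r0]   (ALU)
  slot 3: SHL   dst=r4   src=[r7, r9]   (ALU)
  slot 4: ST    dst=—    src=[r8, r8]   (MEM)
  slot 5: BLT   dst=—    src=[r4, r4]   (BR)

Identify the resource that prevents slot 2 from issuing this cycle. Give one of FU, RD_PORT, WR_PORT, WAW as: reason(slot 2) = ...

reason(slot 2) = FU

  0. ALU→r9 ⇒ go  {0A/2Mu/1Ld/1B | 2r 2w}
  1. MUL→r4 ⇒ go  {0A/1Mu/1Ld/1B | 1r 1w}
  2. ALU→r9 ⇒ no(FU)  {0A/1Mu/1Ld/1B | 1r 1w}
  3. ALU→r4 ⇒ no(FU)  {0A/1Mu/1Ld/1B | 1r 1w}
  4. MEM ⇒ go  {0A/1Mu/0Ld/1B | 0r 1w}
  5. BR ⇒ no(RD_PORT)  {0A/1Mu/0Ld/1B | 0r 1w}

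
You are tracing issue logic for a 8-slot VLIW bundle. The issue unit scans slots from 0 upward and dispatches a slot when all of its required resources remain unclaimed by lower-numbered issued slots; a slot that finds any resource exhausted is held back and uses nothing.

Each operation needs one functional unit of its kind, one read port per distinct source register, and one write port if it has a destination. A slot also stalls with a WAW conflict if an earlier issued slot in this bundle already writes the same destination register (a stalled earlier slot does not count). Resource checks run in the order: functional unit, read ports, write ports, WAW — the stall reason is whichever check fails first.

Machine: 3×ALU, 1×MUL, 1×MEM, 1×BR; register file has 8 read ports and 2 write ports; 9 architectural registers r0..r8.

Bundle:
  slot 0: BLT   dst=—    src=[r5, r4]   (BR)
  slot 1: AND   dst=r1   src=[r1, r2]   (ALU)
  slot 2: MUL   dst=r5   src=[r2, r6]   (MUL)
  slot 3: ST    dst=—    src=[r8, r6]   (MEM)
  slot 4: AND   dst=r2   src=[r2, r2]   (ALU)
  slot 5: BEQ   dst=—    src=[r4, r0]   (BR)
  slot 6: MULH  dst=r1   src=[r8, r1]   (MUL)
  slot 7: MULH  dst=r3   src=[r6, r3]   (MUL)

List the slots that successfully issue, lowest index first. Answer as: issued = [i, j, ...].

[0] BR needs rd=2 wr=0: ok; after: ALU=3 MUL=1 MEM=1 BR=0, R=6, W=2
[1] ALU needs rd=2 wr=1: ok; after: ALU=2 MUL=1 MEM=1 BR=0, R=4, W=1
[2] MUL needs rd=2 wr=1: ok; after: ALU=2 MUL=0 MEM=1 BR=0, R=2, W=0
[3] MEM needs rd=2 wr=0: ok; after: ALU=2 MUL=0 MEM=0 BR=0, R=0, W=0
[4] ALU needs rd=1 wr=1: RD_PORT; after: ALU=2 MUL=0 MEM=0 BR=0, R=0, W=0
[5] BR needs rd=2 wr=0: FU; after: ALU=2 MUL=0 MEM=0 BR=0, R=0, W=0
[6] MUL needs rd=2 wr=1: FU; after: ALU=2 MUL=0 MEM=0 BR=0, R=0, W=0
[7] MUL needs rd=2 wr=1: FU; after: ALU=2 MUL=0 MEM=0 BR=0, R=0, W=0

issued = [0, 1, 2, 3]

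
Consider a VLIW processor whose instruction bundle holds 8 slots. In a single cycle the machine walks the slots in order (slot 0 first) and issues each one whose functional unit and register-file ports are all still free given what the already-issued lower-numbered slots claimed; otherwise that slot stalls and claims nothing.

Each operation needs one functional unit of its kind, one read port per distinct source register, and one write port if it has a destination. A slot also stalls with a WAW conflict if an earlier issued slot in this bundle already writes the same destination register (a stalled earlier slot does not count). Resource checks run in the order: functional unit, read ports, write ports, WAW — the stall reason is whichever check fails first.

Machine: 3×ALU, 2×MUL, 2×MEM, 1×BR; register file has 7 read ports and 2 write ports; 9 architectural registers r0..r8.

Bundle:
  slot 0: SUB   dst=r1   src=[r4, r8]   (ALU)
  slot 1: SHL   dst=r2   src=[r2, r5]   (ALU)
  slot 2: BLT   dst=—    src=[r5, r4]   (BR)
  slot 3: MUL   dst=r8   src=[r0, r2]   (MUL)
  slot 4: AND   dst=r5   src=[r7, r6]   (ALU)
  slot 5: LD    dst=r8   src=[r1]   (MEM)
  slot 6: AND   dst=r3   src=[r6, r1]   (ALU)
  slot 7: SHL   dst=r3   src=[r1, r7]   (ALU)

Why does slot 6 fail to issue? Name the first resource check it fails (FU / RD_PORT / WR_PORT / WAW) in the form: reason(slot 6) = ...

reason(slot 6) = RD_PORT

(0) want 1×ALU +2rd +1wr — yes → AL2|MU2|ME2|BR1|rd5|wr1
(1) want 1×ALU +2rd +1wr — yes → AL1|MU2|ME2|BR1|rd3|wr0
(2) want 1×BR +2rd +0wr — yes → AL1|MU2|ME2|BR0|rd1|wr0
(3) want 1×MUL +2rd +1wr — RD_PORT → AL1|MU2|ME2|BR0|rd1|wr0
(4) want 1×ALU +2rd +1wr — RD_PORT → AL1|MU2|ME2|BR0|rd1|wr0
(5) want 1×MEM +1rd +1wr — WR_PORT → AL1|MU2|ME2|BR0|rd1|wr0
(6) want 1×ALU +2rd +1wr — RD_PORT → AL1|MU2|ME2|BR0|rd1|wr0
(7) want 1×ALU +2rd +1wr — RD_PORT → AL1|MU2|ME2|BR0|rd1|wr0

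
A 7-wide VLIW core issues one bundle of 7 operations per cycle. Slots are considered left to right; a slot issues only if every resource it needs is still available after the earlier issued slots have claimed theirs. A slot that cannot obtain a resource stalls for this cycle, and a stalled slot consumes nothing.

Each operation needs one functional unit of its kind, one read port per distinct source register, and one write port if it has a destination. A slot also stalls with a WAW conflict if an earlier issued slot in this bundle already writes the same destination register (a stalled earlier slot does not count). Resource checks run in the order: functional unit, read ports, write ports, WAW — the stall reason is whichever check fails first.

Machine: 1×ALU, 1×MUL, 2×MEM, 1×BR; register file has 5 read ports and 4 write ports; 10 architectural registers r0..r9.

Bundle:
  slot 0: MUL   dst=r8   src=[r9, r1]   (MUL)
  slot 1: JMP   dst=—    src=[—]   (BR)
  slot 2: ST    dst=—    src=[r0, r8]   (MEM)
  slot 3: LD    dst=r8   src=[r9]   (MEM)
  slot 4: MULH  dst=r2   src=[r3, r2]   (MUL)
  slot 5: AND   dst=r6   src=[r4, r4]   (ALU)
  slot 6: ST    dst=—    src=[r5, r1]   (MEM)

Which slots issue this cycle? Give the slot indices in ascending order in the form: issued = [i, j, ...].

#0 MUL src=r9,r1 dispatched  <A:1 Mu:0 Ld:2 B:1 rd:3 wr:3>
#1 BR src=- dispatched  <A:1 Mu:0 Ld:2 B:0 rd:3 wr:3>
#2 MEM src=r0,r8 dispatched  <A:1 Mu:0 Ld:1 B:0 rd:1 wr:3>
#3 MEM src=r9 held:WAW  <A:1 Mu:0 Ld:1 B:0 rd:1 wr:3>
#4 MUL src=r3,r2 held:FU  <A:1 Mu:0 Ld:1 B:0 rd:1 wr:3>
#5 ALU src=r4,r4 dispatched  <A:0 Mu:0 Ld:1 B:0 rd:0 wr:2>
#6 MEM src=r5,r1 held:RD_PORT  <A:0 Mu:0 Ld:1 B:0 rd:0 wr:2>

issued = [0, 1, 2, 5]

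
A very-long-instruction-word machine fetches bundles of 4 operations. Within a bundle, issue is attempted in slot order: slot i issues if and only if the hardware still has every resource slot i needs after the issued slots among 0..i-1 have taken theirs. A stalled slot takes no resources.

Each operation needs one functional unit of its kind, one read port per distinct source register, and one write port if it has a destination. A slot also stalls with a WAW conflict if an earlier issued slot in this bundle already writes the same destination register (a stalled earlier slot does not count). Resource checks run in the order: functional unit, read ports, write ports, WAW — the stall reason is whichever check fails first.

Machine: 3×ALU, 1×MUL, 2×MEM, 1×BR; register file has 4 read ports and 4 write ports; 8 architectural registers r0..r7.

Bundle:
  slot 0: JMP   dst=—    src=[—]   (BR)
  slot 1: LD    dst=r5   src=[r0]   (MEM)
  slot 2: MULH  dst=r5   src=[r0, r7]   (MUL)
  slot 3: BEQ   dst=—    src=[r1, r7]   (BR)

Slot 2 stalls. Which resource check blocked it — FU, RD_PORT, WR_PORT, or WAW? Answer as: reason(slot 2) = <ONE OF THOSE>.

reason(slot 2) = WAW

#0 BR src=- dispatched  <A:3 Mu:1 Ld:2 B:0 rd:4 wr:4>
#1 MEM src=r0 dispatched  <A:3 Mu:1 Ld:1 B:0 rd:3 wr:3>
#2 MUL src=r0,r7 held:WAW  <A:3 Mu:1 Ld:1 B:0 rd:3 wr:3>
#3 BR src=r1,r7 held:FU  <A:3 Mu:1 Ld:1 B:0 rd:3 wr:3>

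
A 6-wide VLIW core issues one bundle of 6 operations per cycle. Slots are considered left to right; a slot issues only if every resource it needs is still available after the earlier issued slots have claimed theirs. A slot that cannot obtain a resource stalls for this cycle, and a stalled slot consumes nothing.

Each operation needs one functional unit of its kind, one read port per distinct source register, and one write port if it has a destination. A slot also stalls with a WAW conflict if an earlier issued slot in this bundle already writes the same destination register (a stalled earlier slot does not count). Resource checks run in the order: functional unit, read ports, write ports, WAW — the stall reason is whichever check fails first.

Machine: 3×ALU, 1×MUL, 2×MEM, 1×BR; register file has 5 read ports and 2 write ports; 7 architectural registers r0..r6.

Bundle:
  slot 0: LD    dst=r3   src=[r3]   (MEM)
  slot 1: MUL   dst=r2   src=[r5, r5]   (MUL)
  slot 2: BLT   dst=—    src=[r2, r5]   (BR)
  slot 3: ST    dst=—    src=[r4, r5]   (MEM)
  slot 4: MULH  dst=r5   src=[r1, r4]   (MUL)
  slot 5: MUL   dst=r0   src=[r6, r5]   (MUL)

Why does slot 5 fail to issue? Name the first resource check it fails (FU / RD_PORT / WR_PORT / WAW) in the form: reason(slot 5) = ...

reason(slot 5) = FU

  0. MEM→r3 ⇒ go  {3A/1Mu/1Ld/1B | 4r 1w}
  1. MUL→r2 ⇒ go  {3A/0Mu/1Ld/1B | 3r 0w}
  2. BR ⇒ go  {3A/0Mu/1Ld/0B | 1r 0w}
  3. MEM ⇒ no(RD_PORT)  {3A/0Mu/1Ld/0B | 1r 0w}
  4. MUL→r5 ⇒ no(FU)  {3A/0Mu/1Ld/0B | 1r 0w}
  5. MUL→r0 ⇒ no(FU)  {3A/0Mu/1Ld/0B | 1r 0w}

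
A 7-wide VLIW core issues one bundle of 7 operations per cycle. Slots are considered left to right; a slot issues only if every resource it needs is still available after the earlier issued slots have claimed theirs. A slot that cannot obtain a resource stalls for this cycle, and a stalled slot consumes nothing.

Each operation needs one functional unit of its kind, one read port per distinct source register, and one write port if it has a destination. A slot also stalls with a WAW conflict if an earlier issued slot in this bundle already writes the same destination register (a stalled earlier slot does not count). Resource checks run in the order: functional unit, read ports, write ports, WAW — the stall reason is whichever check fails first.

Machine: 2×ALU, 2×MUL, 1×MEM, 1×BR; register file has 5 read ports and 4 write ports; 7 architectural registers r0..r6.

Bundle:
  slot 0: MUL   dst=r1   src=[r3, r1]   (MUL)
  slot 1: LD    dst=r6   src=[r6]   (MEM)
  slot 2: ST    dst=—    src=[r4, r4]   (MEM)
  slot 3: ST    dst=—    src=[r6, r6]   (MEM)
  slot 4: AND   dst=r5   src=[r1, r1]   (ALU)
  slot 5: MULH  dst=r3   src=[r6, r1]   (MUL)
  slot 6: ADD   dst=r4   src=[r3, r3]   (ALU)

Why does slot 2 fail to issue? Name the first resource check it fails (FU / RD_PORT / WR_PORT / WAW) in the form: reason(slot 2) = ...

reason(slot 2) = FU

  0. MUL→r1 ⇒ go  {2A/1Mu/1Ld/1B | 3r 3w}
  1. MEM→r6 ⇒ go  {2A/1Mu/0Ld/1B | 2r 2w}
  2. MEM ⇒ no(FU)  {2A/1Mu/0Ld/1B | 2r 2w}
  3. MEM ⇒ no(FU)  {2A/1Mu/0Ld/1B | 2r 2w}
  4. ALU→r5 ⇒ go  {1A/1Mu/0Ld/1B | 1r 1w}
  5. MUL→r3 ⇒ no(RD_PORT)  {1A/1Mu/0Ld/1B | 1r 1w}
  6. ALU→r4 ⇒ go  {0A/1Mu/0Ld/1B | 0r 0w}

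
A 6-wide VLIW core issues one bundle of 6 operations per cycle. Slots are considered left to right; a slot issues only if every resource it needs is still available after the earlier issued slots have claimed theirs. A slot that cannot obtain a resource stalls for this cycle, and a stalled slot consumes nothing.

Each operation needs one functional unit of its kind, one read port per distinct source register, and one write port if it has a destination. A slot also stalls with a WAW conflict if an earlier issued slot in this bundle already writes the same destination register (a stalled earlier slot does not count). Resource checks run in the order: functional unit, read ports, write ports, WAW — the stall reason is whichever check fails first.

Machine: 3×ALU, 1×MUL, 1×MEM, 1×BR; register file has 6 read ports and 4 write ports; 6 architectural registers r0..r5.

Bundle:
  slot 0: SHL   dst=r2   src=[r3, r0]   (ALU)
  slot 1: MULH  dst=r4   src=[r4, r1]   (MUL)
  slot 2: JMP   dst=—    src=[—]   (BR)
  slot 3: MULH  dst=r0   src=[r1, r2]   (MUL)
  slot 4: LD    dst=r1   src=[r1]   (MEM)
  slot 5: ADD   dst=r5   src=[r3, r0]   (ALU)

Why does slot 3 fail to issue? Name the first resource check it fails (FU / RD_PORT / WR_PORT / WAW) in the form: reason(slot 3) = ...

reason(slot 3) = FU

slot 0 (ALU): ISSUE — free A2,Mu1,Ld1,B1 rp4 wp3
slot 1 (MUL): ISSUE — free A2,Mu0,Ld1,B1 rp2 wp2
slot 2 (BR): ISSUE — free A2,Mu0,Ld1,B0 rp2 wp2
slot 3 (MUL): stall FU — free A2,Mu0,Ld1,B0 rp2 wp2
slot 4 (MEM): ISSUE — free A2,Mu0,Ld0,B0 rp1 wp1
slot 5 (ALU): stall RD_PORT — free A2,Mu0,Ld0,B0 rp1 wp1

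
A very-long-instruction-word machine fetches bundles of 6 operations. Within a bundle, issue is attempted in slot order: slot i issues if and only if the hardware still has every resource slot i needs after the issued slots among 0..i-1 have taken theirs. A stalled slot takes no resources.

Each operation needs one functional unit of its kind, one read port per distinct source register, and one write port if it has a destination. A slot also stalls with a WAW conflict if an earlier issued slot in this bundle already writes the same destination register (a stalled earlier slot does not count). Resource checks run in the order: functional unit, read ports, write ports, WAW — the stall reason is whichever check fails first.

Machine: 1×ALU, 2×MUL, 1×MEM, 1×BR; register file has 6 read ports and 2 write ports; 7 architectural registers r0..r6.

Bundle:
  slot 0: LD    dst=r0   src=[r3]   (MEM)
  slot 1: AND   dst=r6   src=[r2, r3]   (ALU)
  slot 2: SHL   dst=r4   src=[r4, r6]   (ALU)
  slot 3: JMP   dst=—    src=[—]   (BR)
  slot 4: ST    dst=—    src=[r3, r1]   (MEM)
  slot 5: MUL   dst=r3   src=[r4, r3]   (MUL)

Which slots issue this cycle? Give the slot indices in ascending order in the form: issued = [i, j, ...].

[0] MEM needs rd=1 wr=1: ok; after: ALU=1 MUL=2 MEM=0 BR=1, R=5, W=1
[1] ALU needs rd=2 wr=1: ok; after: ALU=0 MUL=2 MEM=0 BR=1, R=3, W=0
[2] ALU needs rd=2 wr=1: FU; after: ALU=0 MUL=2 MEM=0 BR=1, R=3, W=0
[3] BR needs rd=0 wr=0: ok; after: ALU=0 MUL=2 MEM=0 BR=0, R=3, W=0
[4] MEM needs rd=2 wr=0: FU; after: ALU=0 MUL=2 MEM=0 BR=0, R=3, W=0
[5] MUL needs rd=2 wr=1: WR_PORT; after: ALU=0 MUL=2 MEM=0 BR=0, R=3, W=0

issued = [0, 1, 3]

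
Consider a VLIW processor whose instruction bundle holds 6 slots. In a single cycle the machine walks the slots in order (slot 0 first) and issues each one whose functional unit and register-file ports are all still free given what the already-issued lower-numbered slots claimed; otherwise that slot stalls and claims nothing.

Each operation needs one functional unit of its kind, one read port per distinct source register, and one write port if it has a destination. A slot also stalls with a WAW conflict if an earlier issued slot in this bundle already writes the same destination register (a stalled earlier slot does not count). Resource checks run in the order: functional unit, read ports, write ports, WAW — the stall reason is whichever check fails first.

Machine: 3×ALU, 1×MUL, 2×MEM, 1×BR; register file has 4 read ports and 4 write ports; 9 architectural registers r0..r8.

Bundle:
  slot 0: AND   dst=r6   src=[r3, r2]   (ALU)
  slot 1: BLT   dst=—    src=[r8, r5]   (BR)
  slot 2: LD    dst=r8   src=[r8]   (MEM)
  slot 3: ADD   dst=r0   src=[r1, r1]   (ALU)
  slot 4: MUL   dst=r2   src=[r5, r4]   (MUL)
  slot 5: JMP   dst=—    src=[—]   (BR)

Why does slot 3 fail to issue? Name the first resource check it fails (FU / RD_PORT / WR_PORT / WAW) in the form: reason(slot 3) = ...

reason(slot 3) = RD_PORT

slot 0 (ALU): ISSUE — free A2,Mu1,Ld2,B1 rp2 wp3
slot 1 (BR): ISSUE — free A2,Mu1,Ld2,B0 rp0 wp3
slot 2 (MEM): stall RD_PORT — free A2,Mu1,Ld2,B0 rp0 wp3
slot 3 (ALU): stall RD_PORT — free A2,Mu1,Ld2,B0 rp0 wp3
slot 4 (MUL): stall RD_PORT — free A2,Mu1,Ld2,B0 rp0 wp3
slot 5 (BR): stall FU — free A2,Mu1,Ld2,B0 rp0 wp3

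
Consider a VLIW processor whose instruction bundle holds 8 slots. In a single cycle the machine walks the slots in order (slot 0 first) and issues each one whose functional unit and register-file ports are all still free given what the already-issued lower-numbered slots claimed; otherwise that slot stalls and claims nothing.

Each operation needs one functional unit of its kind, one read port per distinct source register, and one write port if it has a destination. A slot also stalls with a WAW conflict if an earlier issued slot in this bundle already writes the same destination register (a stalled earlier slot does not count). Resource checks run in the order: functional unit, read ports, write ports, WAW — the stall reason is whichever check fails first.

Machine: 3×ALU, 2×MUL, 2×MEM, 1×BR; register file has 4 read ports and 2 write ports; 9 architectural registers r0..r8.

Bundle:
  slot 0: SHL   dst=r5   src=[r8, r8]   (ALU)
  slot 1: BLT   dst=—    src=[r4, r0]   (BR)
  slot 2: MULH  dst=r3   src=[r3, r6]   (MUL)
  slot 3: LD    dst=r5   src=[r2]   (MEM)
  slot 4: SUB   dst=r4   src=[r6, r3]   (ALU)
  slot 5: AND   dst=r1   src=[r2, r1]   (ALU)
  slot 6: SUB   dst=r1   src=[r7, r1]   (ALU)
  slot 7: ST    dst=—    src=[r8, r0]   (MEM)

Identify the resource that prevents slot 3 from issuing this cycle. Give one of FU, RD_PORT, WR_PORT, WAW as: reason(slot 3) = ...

reason(slot 3) = WAW

  0. ALU→r5 ⇒ go  {2A/2Mu/2Ld/1B | 3r 1w}
  1. BR ⇒ go  {2A/2Mu/2Ld/0B | 1r 1w}
  2. MUL→r3 ⇒ no(RD_PORT)  {2A/2Mu/2Ld/0B | 1r 1w}
  3. MEM→r5 ⇒ no(WAW)  {2A/2Mu/2Ld/0B | 1r 1w}
  4. ALU→r4 ⇒ no(RD_PORT)  {2A/2Mu/2Ld/0B | 1r 1w}
  5. ALU→r1 ⇒ no(RD_PORT)  {2A/2Mu/2Ld/0B | 1r 1w}
  6. ALU→r1 ⇒ no(RD_PORT)  {2A/2Mu/2Ld/0B | 1r 1w}
  7. MEM ⇒ no(RD_PORT)  {2A/2Mu/2Ld/0B | 1r 1w}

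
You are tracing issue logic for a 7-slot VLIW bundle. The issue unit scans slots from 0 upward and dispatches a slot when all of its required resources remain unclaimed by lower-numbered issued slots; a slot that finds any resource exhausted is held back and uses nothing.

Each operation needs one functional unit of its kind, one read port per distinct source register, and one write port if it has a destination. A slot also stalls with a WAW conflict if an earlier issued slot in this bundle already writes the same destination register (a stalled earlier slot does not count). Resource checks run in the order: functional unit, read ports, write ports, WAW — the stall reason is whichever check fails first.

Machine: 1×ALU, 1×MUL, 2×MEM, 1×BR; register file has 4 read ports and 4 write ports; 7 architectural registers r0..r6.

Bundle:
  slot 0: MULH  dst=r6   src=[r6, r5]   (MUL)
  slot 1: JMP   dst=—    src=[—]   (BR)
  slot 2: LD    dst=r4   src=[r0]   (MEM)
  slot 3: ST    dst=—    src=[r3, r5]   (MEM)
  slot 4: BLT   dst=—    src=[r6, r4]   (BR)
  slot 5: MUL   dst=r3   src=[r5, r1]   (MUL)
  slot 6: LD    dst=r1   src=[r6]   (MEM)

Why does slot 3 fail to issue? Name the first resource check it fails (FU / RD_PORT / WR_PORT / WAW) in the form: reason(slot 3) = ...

  0. MUL→r6 ⇒ go  {1A/0Mu/2Ld/1B | 2r 3w}
  1. BR ⇒ go  {1A/0Mu/2Ld/0B | 2r 3w}
  2. MEM→r4 ⇒ go  {1A/0Mu/1Ld/0B | 1r 2w}
  3. MEM ⇒ no(RD_PORT)  {1A/0Mu/1Ld/0B | 1r 2w}
  4. BR ⇒ no(FU)  {1A/0Mu/1Ld/0B | 1r 2w}
  5. MUL→r3 ⇒ no(FU)  {1A/0Mu/1Ld/0B | 1r 2w}
  6. MEM→r1 ⇒ go  {1A/0Mu/0Ld/0B | 0r 1w}

reason(slot 3) = RD_PORT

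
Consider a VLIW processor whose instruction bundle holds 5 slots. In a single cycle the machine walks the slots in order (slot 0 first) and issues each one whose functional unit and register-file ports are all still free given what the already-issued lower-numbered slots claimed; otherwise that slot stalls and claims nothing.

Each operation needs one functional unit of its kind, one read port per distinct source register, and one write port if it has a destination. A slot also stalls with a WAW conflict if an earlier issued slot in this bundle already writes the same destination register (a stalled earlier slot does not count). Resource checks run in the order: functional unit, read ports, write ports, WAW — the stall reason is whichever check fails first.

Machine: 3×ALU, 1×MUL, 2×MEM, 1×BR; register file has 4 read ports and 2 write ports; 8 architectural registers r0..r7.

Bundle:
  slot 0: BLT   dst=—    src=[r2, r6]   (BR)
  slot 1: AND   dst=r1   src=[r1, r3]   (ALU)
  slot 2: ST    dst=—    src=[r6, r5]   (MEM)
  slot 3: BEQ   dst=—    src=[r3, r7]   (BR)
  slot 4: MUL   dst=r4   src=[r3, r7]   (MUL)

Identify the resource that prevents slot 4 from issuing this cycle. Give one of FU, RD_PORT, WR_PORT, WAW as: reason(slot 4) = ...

(0) want 1×BR +2rd +0wr — yes → AL3|MU1|ME2|BR0|rd2|wr2
(1) want 1×ALU +2rd +1wr — yes → AL2|MU1|ME2|BR0|rd0|wr1
(2) want 1×MEM +2rd +0wr — RD_PORT → AL2|MU1|ME2|BR0|rd0|wr1
(3) want 1×BR +2rd +0wr — FU → AL2|MU1|ME2|BR0|rd0|wr1
(4) want 1×MUL +2rd +1wr — RD_PORT → AL2|MU1|ME2|BR0|rd0|wr1

reason(slot 4) = RD_PORT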